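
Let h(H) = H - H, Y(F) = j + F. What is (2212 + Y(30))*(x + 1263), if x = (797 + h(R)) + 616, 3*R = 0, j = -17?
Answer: 5954100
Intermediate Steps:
R = 0 (R = (⅓)*0 = 0)
Y(F) = -17 + F
h(H) = 0
x = 1413 (x = (797 + 0) + 616 = 797 + 616 = 1413)
(2212 + Y(30))*(x + 1263) = (2212 + (-17 + 30))*(1413 + 1263) = (2212 + 13)*2676 = 2225*2676 = 5954100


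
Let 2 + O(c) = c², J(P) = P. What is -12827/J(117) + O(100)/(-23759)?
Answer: -305926459/2779803 ≈ -110.05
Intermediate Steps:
O(c) = -2 + c²
-12827/J(117) + O(100)/(-23759) = -12827/117 + (-2 + 100²)/(-23759) = -12827*1/117 + (-2 + 10000)*(-1/23759) = -12827/117 + 9998*(-1/23759) = -12827/117 - 9998/23759 = -305926459/2779803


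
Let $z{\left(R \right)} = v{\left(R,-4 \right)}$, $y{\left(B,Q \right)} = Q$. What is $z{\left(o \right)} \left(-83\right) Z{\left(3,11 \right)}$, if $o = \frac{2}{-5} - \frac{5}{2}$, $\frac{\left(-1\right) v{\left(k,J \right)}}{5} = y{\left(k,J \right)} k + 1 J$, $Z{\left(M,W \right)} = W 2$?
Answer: $69388$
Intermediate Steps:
$Z{\left(M,W \right)} = 2 W$
$v{\left(k,J \right)} = - 5 J - 5 J k$ ($v{\left(k,J \right)} = - 5 \left(J k + 1 J\right) = - 5 \left(J k + J\right) = - 5 \left(J + J k\right) = - 5 J - 5 J k$)
$o = - \frac{29}{10}$ ($o = 2 \left(- \frac{1}{5}\right) - \frac{5}{2} = - \frac{2}{5} - \frac{5}{2} = - \frac{29}{10} \approx -2.9$)
$z{\left(R \right)} = 20 + 20 R$ ($z{\left(R \right)} = 5 \left(-4\right) \left(-1 - R\right) = 20 + 20 R$)
$z{\left(o \right)} \left(-83\right) Z{\left(3,11 \right)} = \left(20 + 20 \left(- \frac{29}{10}\right)\right) \left(-83\right) 2 \cdot 11 = \left(20 - 58\right) \left(-83\right) 22 = \left(-38\right) \left(-83\right) 22 = 3154 \cdot 22 = 69388$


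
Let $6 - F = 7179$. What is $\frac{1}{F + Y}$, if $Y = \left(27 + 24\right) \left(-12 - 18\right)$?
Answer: $- \frac{1}{8703} \approx -0.0001149$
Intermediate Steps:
$F = -7173$ ($F = 6 - 7179 = -7173$)
$Y = -1530$ ($Y = 51 \left(-12 - 18\right) = 51 \left(-30\right) = -1530$)
$\frac{1}{F + Y} = \frac{1}{-7173 - 1530} = \frac{1}{-8703} = - \frac{1}{8703}$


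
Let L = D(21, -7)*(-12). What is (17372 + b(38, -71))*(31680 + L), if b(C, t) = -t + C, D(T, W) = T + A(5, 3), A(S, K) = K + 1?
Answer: 548553780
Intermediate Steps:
A(S, K) = 1 + K
D(T, W) = 4 + T (D(T, W) = T + (1 + 3) = T + 4 = 4 + T)
L = -300 (L = (4 + 21)*(-12) = 25*(-12) = -300)
b(C, t) = C - t
(17372 + b(38, -71))*(31680 + L) = (17372 + (38 - 1*(-71)))*(31680 - 300) = (17372 + (38 + 71))*31380 = (17372 + 109)*31380 = 17481*31380 = 548553780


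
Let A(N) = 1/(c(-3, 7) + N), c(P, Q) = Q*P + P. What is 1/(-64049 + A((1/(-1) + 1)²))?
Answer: -24/1537177 ≈ -1.5613e-5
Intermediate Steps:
c(P, Q) = P + P*Q (c(P, Q) = P*Q + P = P + P*Q)
A(N) = 1/(-24 + N) (A(N) = 1/(-3*(1 + 7) + N) = 1/(-3*8 + N) = 1/(-24 + N))
1/(-64049 + A((1/(-1) + 1)²)) = 1/(-64049 + 1/(-24 + (1/(-1) + 1)²)) = 1/(-64049 + 1/(-24 + (-1 + 1)²)) = 1/(-64049 + 1/(-24 + 0²)) = 1/(-64049 + 1/(-24 + 0)) = 1/(-64049 + 1/(-24)) = 1/(-64049 - 1/24) = 1/(-1537177/24) = -24/1537177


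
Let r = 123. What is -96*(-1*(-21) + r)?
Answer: -13824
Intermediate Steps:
-96*(-1*(-21) + r) = -96*(-1*(-21) + 123) = -96*(21 + 123) = -96*144 = -13824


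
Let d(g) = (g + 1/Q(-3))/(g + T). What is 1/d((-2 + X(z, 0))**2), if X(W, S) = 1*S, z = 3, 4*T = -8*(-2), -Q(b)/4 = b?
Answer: 96/49 ≈ 1.9592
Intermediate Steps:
Q(b) = -4*b
T = 4 (T = (-8*(-2))/4 = (1/4)*16 = 4)
X(W, S) = S
d(g) = (1/12 + g)/(4 + g) (d(g) = (g + 1/(-4*(-3)))/(g + 4) = (g + 1/12)/(4 + g) = (1/12 + g)/(4 + g))
1/d((-2 + X(z, 0))**2) = 1/((1/12 + (-2 + 0)**2)/(4 + (-2 + 0)**2)) = 1/((1/12 + (-2)**2)/(4 + (-2)**2)) = 1/((1/12 + 4)/(4 + 4)) = 1/((49/12)/8) = 1/((1/8)*(49/12)) = 1/(49/96) = 96/49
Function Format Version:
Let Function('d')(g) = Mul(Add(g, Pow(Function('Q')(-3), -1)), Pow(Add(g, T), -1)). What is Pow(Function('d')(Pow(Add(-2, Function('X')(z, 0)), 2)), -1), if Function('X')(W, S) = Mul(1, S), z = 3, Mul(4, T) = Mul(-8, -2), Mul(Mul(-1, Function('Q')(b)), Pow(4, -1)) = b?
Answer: Rational(96, 49) ≈ 1.9592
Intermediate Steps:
Function('Q')(b) = Mul(-4, b)
T = 4 (T = Mul(Rational(1, 4), Mul(-8, -2)) = Mul(Rational(1, 4), 16) = 4)
Function('X')(W, S) = S
Function('d')(g) = Mul(Pow(Add(4, g), -1), Add(Rational(1, 12), g)) (Function('d')(g) = Mul(Add(g, Pow(Mul(-4, -3), -1)), Pow(Add(g, 4), -1)) = Mul(Add(g, Pow(12, -1)), Pow(Add(4, g), -1)) = Mul(Add(g, Rational(1, 12)), Pow(Add(4, g), -1)) = Mul(Add(Rational(1, 12), g), Pow(Add(4, g), -1)) = Mul(Pow(Add(4, g), -1), Add(Rational(1, 12), g)))
Pow(Function('d')(Pow(Add(-2, Function('X')(z, 0)), 2)), -1) = Pow(Mul(Pow(Add(4, Pow(Add(-2, 0), 2)), -1), Add(Rational(1, 12), Pow(Add(-2, 0), 2))), -1) = Pow(Mul(Pow(Add(4, Pow(-2, 2)), -1), Add(Rational(1, 12), Pow(-2, 2))), -1) = Pow(Mul(Pow(Add(4, 4), -1), Add(Rational(1, 12), 4)), -1) = Pow(Mul(Pow(8, -1), Rational(49, 12)), -1) = Pow(Mul(Rational(1, 8), Rational(49, 12)), -1) = Pow(Rational(49, 96), -1) = Rational(96, 49)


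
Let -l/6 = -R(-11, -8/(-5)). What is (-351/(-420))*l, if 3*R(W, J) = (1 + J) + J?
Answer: 351/50 ≈ 7.0200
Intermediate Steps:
R(W, J) = ⅓ + 2*J/3 (R(W, J) = ((1 + J) + J)/3 = (1 + 2*J)/3 = ⅓ + 2*J/3)
l = 42/5 (l = -(-6)*(⅓ + 2*(-8/(-5))/3) = -(-6)*(⅓ + 2*(-8*(-⅕))/3) = -(-6)*(⅓ + (⅔)*(8/5)) = -(-6)*(⅓ + 16/15) = -(-6)*7/5 = -6*(-7/5) = 42/5 ≈ 8.4000)
(-351/(-420))*l = -351/(-420)*(42/5) = -351*(-1/420)*(42/5) = (117/140)*(42/5) = 351/50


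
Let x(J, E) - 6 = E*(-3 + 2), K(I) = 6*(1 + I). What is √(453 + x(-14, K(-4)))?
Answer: 3*√53 ≈ 21.840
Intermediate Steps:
K(I) = 6 + 6*I
x(J, E) = 6 - E (x(J, E) = 6 + E*(-3 + 2) = 6 + E*(-1) = 6 - E)
√(453 + x(-14, K(-4))) = √(453 + (6 - (6 + 6*(-4)))) = √(453 + (6 - (6 - 24))) = √(453 + (6 - 1*(-18))) = √(453 + (6 + 18)) = √(453 + 24) = √477 = 3*√53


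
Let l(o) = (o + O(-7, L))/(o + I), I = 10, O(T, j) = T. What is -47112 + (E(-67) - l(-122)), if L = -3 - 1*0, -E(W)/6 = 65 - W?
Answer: -5365377/112 ≈ -47905.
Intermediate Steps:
E(W) = -390 + 6*W (E(W) = -6*(65 - W) = -390 + 6*W)
L = -3 (L = -3 + 0 = -3)
l(o) = (-7 + o)/(10 + o) (l(o) = (o - 7)/(o + 10) = (-7 + o)/(10 + o))
-47112 + (E(-67) - l(-122)) = -47112 + ((-390 + 6*(-67)) - (-7 - 122)/(10 - 122)) = -47112 + ((-390 - 402) - (-129)/(-112)) = -47112 + (-792 - (-1)*(-129)/112) = -47112 + (-792 - 1*129/112) = -47112 + (-792 - 129/112) = -47112 - 88833/112 = -5365377/112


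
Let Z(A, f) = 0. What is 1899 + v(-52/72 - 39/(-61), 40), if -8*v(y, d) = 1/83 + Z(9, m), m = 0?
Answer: 1260935/664 ≈ 1899.0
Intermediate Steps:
v(y, d) = -1/664 (v(y, d) = -(1/83 + 0)/8 = -⅛*1/83 = -1/664)
1899 + v(-52/72 - 39/(-61), 40) = 1899 - 1/664 = 1260935/664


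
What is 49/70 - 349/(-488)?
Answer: 3453/2440 ≈ 1.4152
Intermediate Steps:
49/70 - 349/(-488) = 49*(1/70) - 349*(-1/488) = 7/10 + 349/488 = 3453/2440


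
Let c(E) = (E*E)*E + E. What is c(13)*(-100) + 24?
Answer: -220976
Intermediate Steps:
c(E) = E + E³ (c(E) = E²*E + E = E³ + E = E + E³)
c(13)*(-100) + 24 = (13 + 13³)*(-100) + 24 = (13 + 2197)*(-100) + 24 = 2210*(-100) + 24 = -221000 + 24 = -220976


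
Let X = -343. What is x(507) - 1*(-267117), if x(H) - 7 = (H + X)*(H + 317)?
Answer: 402260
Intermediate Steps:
x(H) = 7 + (-343 + H)*(317 + H) (x(H) = 7 + (H - 343)*(H + 317) = 7 + (-343 + H)*(317 + H))
x(507) - 1*(-267117) = (-108724 + 507**2 - 26*507) - 1*(-267117) = (-108724 + 257049 - 13182) + 267117 = 135143 + 267117 = 402260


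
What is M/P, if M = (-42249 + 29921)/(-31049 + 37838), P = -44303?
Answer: 12328/300773067 ≈ 4.0988e-5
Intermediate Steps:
M = -12328/6789 ≈ -1.8159
M/P = -12328/6789/(-44303) = -12328/6789*(-1/44303) = 12328/300773067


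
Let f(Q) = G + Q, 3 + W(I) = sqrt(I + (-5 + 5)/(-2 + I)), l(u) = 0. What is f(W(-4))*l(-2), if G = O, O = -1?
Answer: 0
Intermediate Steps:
G = -1
W(I) = -3 + sqrt(I) (W(I) = -3 + sqrt(I + (-5 + 5)/(-2 + I)) = -3 + sqrt(I + 0/(-2 + I)) = -3 + sqrt(I + 0) = -3 + sqrt(I))
f(Q) = -1 + Q
f(W(-4))*l(-2) = (-1 + (-3 + sqrt(-4)))*0 = (-1 + (-3 + 2*I))*0 = (-4 + 2*I)*0 = 0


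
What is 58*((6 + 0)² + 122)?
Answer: 9164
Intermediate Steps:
58*((6 + 0)² + 122) = 58*(6² + 122) = 58*(36 + 122) = 58*158 = 9164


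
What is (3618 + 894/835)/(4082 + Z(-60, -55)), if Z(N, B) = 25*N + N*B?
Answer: 1510962/2455735 ≈ 0.61528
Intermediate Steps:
Z(N, B) = 25*N + B*N
(3618 + 894/835)/(4082 + Z(-60, -55)) = (3618 + 894/835)/(4082 - 60*(25 - 55)) = (3618 + 894*(1/835))/(4082 - 60*(-30)) = (3618 + 894/835)/(4082 + 1800) = (3021924/835)/5882 = (3021924/835)*(1/5882) = 1510962/2455735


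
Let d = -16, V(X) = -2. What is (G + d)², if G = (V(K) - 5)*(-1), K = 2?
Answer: 81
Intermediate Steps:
G = 7 (G = (-2 - 5)*(-1) = -7*(-1) = 7)
(G + d)² = (7 - 16)² = (-9)² = 81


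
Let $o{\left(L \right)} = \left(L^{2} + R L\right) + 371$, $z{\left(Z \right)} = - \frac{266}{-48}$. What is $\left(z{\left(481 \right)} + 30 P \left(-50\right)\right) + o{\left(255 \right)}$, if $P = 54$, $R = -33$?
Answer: $- \frac{576323}{24} \approx -24013.0$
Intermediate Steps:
$z{\left(Z \right)} = \frac{133}{24}$ ($z{\left(Z \right)} = \left(-266\right) \left(- \frac{1}{48}\right) = \frac{133}{24}$)
$o{\left(L \right)} = 371 + L^{2} - 33 L$ ($o{\left(L \right)} = \left(L^{2} - 33 L\right) + 371 = 371 + L^{2} - 33 L$)
$\left(z{\left(481 \right)} + 30 P \left(-50\right)\right) + o{\left(255 \right)} = \left(\frac{133}{24} + 30 \cdot 54 \left(-50\right)\right) + \left(371 + 255^{2} - 8415\right) = \left(\frac{133}{24} + 1620 \left(-50\right)\right) + \left(371 + 65025 - 8415\right) = \left(\frac{133}{24} - 81000\right) + 56981 = - \frac{1943867}{24} + 56981 = - \frac{576323}{24}$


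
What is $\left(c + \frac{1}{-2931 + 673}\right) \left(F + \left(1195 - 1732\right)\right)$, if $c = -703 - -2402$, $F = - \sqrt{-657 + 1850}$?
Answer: $- \frac{2060115117}{2258} - \frac{3836341 \sqrt{1193}}{2258} \approx -9.7105 \cdot 10^{5}$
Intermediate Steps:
$F = - \sqrt{1193} \approx -34.54$
$c = 1699$ ($c = -703 + 2402 = 1699$)
$\left(c + \frac{1}{-2931 + 673}\right) \left(F + \left(1195 - 1732\right)\right) = \left(1699 + \frac{1}{-2931 + 673}\right) \left(- \sqrt{1193} + \left(1195 - 1732\right)\right) = \left(1699 + \frac{1}{-2258}\right) \left(- \sqrt{1193} - 537\right) = \left(1699 - \frac{1}{2258}\right) \left(-537 - \sqrt{1193}\right) = \frac{3836341 \left(-537 - \sqrt{1193}\right)}{2258} = - \frac{2060115117}{2258} - \frac{3836341 \sqrt{1193}}{2258}$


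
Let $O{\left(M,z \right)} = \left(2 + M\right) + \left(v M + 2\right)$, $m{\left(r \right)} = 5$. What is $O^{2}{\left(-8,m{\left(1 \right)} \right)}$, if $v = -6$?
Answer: $1936$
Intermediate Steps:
$O{\left(M,z \right)} = 4 - 5 M$ ($O{\left(M,z \right)} = \left(2 + M\right) - \left(-2 + 6 M\right) = 4 - 5 M$)
$O^{2}{\left(-8,m{\left(1 \right)} \right)} = \left(4 - -40\right)^{2} = \left(4 + 40\right)^{2} = 44^{2} = 1936$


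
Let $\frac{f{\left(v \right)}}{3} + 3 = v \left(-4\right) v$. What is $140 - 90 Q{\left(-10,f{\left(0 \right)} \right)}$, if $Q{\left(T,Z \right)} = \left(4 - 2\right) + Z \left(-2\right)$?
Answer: $-1660$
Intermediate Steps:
$f{\left(v \right)} = -9 - 12 v^{2}$ ($f{\left(v \right)} = -9 + 3 v \left(-4\right) v = -9 + 3 - 4 v v = -9 + 3 \left(- 4 v^{2}\right) = -9 - 12 v^{2}$)
$Q{\left(T,Z \right)} = 2 - 2 Z$
$140 - 90 Q{\left(-10,f{\left(0 \right)} \right)} = 140 - 90 \left(2 - 2 \left(-9 - 12 \cdot 0^{2}\right)\right) = 140 - 90 \left(2 - 2 \left(-9 - 0\right)\right) = 140 - 90 \left(2 - 2 \left(-9 + 0\right)\right) = 140 - 90 \left(2 - -18\right) = 140 - 90 \left(2 + 18\right) = 140 - 1800 = -1660$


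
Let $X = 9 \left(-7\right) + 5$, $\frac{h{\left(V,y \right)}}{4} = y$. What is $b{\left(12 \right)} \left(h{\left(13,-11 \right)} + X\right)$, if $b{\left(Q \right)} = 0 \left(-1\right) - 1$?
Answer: $102$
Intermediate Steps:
$h{\left(V,y \right)} = 4 y$
$X = -58$ ($X = -63 + 5 = -58$)
$b{\left(Q \right)} = -1$ ($b{\left(Q \right)} = 0 - 1 = -1$)
$b{\left(12 \right)} \left(h{\left(13,-11 \right)} + X\right) = - (4 \left(-11\right) - 58) = - (-44 - 58) = \left(-1\right) \left(-102\right) = 102$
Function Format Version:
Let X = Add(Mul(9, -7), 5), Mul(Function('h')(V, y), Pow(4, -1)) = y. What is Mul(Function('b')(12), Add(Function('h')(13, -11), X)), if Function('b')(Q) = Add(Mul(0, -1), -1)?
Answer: 102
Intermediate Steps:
Function('h')(V, y) = Mul(4, y)
X = -58 (X = Add(-63, 5) = -58)
Function('b')(Q) = -1 (Function('b')(Q) = Add(0, -1) = -1)
Mul(Function('b')(12), Add(Function('h')(13, -11), X)) = Mul(-1, Add(Mul(4, -11), -58)) = Mul(-1, Add(-44, -58)) = Mul(-1, -102) = 102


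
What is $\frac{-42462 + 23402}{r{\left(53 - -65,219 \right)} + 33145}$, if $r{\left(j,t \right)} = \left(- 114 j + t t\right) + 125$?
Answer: $- \frac{19060}{67779} \approx -0.28121$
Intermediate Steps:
$r{\left(j,t \right)} = 125 + t^{2} - 114 j$ ($r{\left(j,t \right)} = \left(- 114 j + t^{2}\right) + 125 = \left(t^{2} - 114 j\right) + 125 = 125 + t^{2} - 114 j$)
$\frac{-42462 + 23402}{r{\left(53 - -65,219 \right)} + 33145} = \frac{-42462 + 23402}{\left(125 + 219^{2} - 114 \left(53 - -65\right)\right) + 33145} = - \frac{19060}{\left(125 + 47961 - 114 \left(53 + 65\right)\right) + 33145} = - \frac{19060}{\left(125 + 47961 - 13452\right) + 33145} = - \frac{19060}{34634 + 33145} = - \frac{19060}{67779}$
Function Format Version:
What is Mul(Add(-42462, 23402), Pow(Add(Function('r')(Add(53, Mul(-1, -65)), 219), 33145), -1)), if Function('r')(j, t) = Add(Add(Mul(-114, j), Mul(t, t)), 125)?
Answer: Rational(-19060, 67779) ≈ -0.28121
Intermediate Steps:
Function('r')(j, t) = Add(125, Pow(t, 2), Mul(-114, j)) (Function('r')(j, t) = Add(Add(Mul(-114, j), Pow(t, 2)), 125) = Add(Add(Pow(t, 2), Mul(-114, j)), 125) = Add(125, Pow(t, 2), Mul(-114, j)))
Mul(Add(-42462, 23402), Pow(Add(Function('r')(Add(53, Mul(-1, -65)), 219), 33145), -1)) = Mul(Add(-42462, 23402), Pow(Add(Add(125, Pow(219, 2), Mul(-114, Add(53, Mul(-1, -65)))), 33145), -1)) = Mul(-19060, Pow(Add(Add(125, 47961, Mul(-114, Add(53, 65))), 33145), -1)) = Mul(-19060, Pow(Add(Add(125, 47961, Mul(-114, 118)), 33145), -1)) = Mul(-19060, Pow(Add(Add(125, 47961, -13452), 33145), -1)) = Mul(-19060, Pow(Add(34634, 33145), -1)) = Mul(-19060, Pow(67779, -1)) = Mul(-19060, Rational(1, 67779)) = Rational(-19060, 67779)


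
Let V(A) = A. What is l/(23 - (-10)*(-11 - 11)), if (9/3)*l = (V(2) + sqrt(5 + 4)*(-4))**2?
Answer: -100/591 ≈ -0.16920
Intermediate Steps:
l = 100/3 (l = (2 + sqrt(5 + 4)*(-4))**2/3 = (2 + sqrt(9)*(-4))**2/3 = (2 + 3*(-4))**2/3 = (2 - 12)**2/3 = (1/3)*(-10)**2 = (1/3)*100 = 100/3 ≈ 33.333)
l/(23 - (-10)*(-11 - 11)) = 100/(3*(23 - (-10)*(-11 - 11))) = 100/(3*(23 - (-10)*(-22))) = 100/(3*(23 - 1*220)) = 100/(3*(23 - 220)) = (100/3)/(-197) = (100/3)*(-1/197) = -100/591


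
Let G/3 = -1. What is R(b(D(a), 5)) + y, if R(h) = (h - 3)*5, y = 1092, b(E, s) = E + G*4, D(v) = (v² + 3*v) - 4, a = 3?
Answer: 1087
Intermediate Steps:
D(v) = -4 + v² + 3*v
G = -3 (G = 3*(-1) = -3)
b(E, s) = -12 + E (b(E, s) = E - 3*4 = E - 12 = -12 + E)
R(h) = -15 + 5*h (R(h) = (-3 + h)*5 = -15 + 5*h)
R(b(D(a), 5)) + y = (-15 + 5*(-12 + (-4 + 3² + 3*3))) + 1092 = (-15 + 5*(-12 + (-4 + 9 + 9))) + 1092 = (-15 + 5*(-12 + 14)) + 1092 = (-15 + 5*2) + 1092 = (-15 + 10) + 1092 = -5 + 1092 = 1087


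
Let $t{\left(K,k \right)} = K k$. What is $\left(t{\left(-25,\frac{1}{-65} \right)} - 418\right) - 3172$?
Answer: $- \frac{46665}{13} \approx -3589.6$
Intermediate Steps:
$\left(t{\left(-25,\frac{1}{-65} \right)} - 418\right) - 3172 = \left(- \frac{25}{-65} - 418\right) - 3172 = \left(\left(-25\right) \left(- \frac{1}{65}\right) - 418\right) - 3172 = \left(\frac{5}{13} - 418\right) - 3172 = - \frac{5429}{13} - 3172 = - \frac{46665}{13}$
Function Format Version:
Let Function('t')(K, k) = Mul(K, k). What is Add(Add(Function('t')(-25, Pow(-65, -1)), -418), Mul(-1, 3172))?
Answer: Rational(-46665, 13) ≈ -3589.6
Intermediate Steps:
Add(Add(Function('t')(-25, Pow(-65, -1)), -418), Mul(-1, 3172)) = Add(Add(Mul(-25, Pow(-65, -1)), -418), Mul(-1, 3172)) = Add(Add(Mul(-25, Rational(-1, 65)), -418), -3172) = Add(Add(Rational(5, 13), -418), -3172) = Add(Rational(-5429, 13), -3172) = Rational(-46665, 13)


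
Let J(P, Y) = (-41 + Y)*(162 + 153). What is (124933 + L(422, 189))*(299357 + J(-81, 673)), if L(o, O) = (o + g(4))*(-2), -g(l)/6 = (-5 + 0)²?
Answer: 62000079993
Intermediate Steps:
g(l) = -150 (g(l) = -6*(-5 + 0)² = -6*(-5)² = -6*25 = -150)
J(P, Y) = -12915 + 315*Y (J(P, Y) = (-41 + Y)*315 = -12915 + 315*Y)
L(o, O) = 300 - 2*o (L(o, O) = (o - 150)*(-2) = (-150 + o)*(-2) = 300 - 2*o)
(124933 + L(422, 189))*(299357 + J(-81, 673)) = (124933 + (300 - 2*422))*(299357 + (-12915 + 315*673)) = (124933 + (300 - 844))*(299357 + (-12915 + 211995)) = (124933 - 544)*(299357 + 199080) = 124389*498437 = 62000079993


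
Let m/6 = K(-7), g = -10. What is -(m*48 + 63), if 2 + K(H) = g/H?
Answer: 711/7 ≈ 101.57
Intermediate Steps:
K(H) = -2 - 10/H
m = -24/7 (m = 6*(-2 - 10/(-7)) = 6*(-2 - 10*(-⅐)) = 6*(-2 + 10/7) = 6*(-4/7) = -24/7 ≈ -3.4286)
-(m*48 + 63) = -(-24/7*48 + 63) = -(-1152/7 + 63) = -1*(-711/7) = 711/7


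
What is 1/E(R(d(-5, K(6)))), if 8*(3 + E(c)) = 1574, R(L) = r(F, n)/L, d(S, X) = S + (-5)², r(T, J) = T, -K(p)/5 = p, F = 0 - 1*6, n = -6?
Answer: 4/775 ≈ 0.0051613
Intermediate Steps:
F = -6 (F = 0 - 6 = -6)
K(p) = -5*p
d(S, X) = 25 + S (d(S, X) = S + 25 = 25 + S)
R(L) = -6/L
E(c) = 775/4 (E(c) = -3 + (⅛)*1574 = -3 + 787/4 = 775/4)
1/E(R(d(-5, K(6)))) = 1/(775/4) = 4/775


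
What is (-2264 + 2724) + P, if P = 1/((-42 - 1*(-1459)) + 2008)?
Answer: 1575501/3425 ≈ 460.00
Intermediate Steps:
P = 1/3425 (P = 1/((-42 + 1459) + 2008) = 1/(1417 + 2008) = 1/3425 ≈ 0.00029197)
(-2264 + 2724) + P = (-2264 + 2724) + 1/3425 = 460 + 1/3425 = 1575501/3425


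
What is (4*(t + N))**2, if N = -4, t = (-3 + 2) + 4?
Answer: 16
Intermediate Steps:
t = 3 (t = -1 + 4 = 3)
(4*(t + N))**2 = (4*(3 - 4))**2 = (4*(-1))**2 = (-4)**2 = 16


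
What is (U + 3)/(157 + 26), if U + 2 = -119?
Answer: -118/183 ≈ -0.64481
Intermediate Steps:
U = -121 (U = -2 - 119 = -121)
(U + 3)/(157 + 26) = (-121 + 3)/(157 + 26) = -118/183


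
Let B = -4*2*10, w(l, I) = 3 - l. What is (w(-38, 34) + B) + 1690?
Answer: 1651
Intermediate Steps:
B = -80 (B = -8*10 = -80)
(w(-38, 34) + B) + 1690 = ((3 - 1*(-38)) - 80) + 1690 = ((3 + 38) - 80) + 1690 = (41 - 80) + 1690 = -39 + 1690 = 1651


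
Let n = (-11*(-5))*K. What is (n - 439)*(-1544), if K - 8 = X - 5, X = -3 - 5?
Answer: 1102416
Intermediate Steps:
X = -8
K = -5 (K = 8 + (-8 - 5) = 8 - 13 = -5)
n = -275 (n = -11*(-5)*(-5) = 55*(-5) = -275)
(n - 439)*(-1544) = (-275 - 439)*(-1544) = -714*(-1544) = 1102416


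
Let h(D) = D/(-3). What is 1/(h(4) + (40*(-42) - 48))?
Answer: -3/5188 ≈ -0.00057826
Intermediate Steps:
h(D) = -D/3 (h(D) = D*(-1/3) = -D/3)
1/(h(4) + (40*(-42) - 48)) = 1/(-1/3*4 + (40*(-42) - 48)) = 1/(-4/3 + (-1680 - 48)) = 1/(-4/3 - 1728) = 1/(-5188/3) = -3/5188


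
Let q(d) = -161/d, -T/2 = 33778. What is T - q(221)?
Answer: -14929715/221 ≈ -67555.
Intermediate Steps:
T = -67556 (T = -2*33778 = -67556)
T - q(221) = -67556 - (-161)/221 = -67556 - 1*(-161/221) = -67556 + 161/221 = -14929715/221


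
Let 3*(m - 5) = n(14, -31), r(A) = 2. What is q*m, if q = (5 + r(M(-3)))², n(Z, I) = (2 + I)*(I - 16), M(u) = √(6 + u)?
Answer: 67522/3 ≈ 22507.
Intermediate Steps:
n(Z, I) = (-16 + I)*(2 + I) (n(Z, I) = (2 + I)*(-16 + I) = (-16 + I)*(2 + I))
q = 49 (q = (5 + 2)² = 7² = 49)
m = 1378/3 (m = 5 + (-32 + (-31)² - 14*(-31))/3 = 5 + (-32 + 961 + 434)/3 = 5 + (⅓)*1363 = 5 + 1363/3 = 1378/3 ≈ 459.33)
q*m = 49*(1378/3) = 67522/3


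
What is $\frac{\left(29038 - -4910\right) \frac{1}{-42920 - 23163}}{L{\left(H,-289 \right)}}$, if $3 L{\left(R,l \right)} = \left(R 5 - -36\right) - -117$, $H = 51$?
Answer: $- \frac{8487}{2246822} \approx -0.0037773$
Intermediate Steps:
$L{\left(R,l \right)} = 51 + \frac{5 R}{3}$ ($L{\left(R,l \right)} = \frac{\left(R 5 - -36\right) - -117}{3} = \frac{\left(5 R + 36\right) + 117}{3} = \frac{\left(36 + 5 R\right) + 117}{3} = \frac{153 + 5 R}{3} = 51 + \frac{5 R}{3}$)
$\frac{\left(29038 - -4910\right) \frac{1}{-42920 - 23163}}{L{\left(H,-289 \right)}} = \frac{\left(29038 - -4910\right) \frac{1}{-42920 - 23163}}{51 + \frac{5}{3} \cdot 51} = \frac{\left(29038 + \left(4959 - 49\right)\right) \frac{1}{-66083}}{51 + 85} = \frac{\left(29038 + 4910\right) \left(- \frac{1}{66083}\right)}{136} = 33948 \left(- \frac{1}{66083}\right) \frac{1}{136} = \left(- \frac{33948}{66083}\right) \frac{1}{136} = - \frac{8487}{2246822}$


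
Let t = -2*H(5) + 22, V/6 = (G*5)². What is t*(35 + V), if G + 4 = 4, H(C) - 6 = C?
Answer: 0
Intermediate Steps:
H(C) = 6 + C
G = 0 (G = -4 + 4 = 0)
V = 0 (V = 6*(0*5)² = 6*0² = 6*0 = 0)
t = 0 (t = -2*(6 + 5) + 22 = -2*11 + 22 = -22 + 22 = 0)
t*(35 + V) = 0*(35 + 0) = 0*35 = 0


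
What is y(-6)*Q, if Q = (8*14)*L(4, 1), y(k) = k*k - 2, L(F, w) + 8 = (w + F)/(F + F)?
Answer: -28084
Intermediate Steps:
L(F, w) = -8 + (F + w)/(2*F) (L(F, w) = -8 + (w + F)/(F + F) = -8 + (F + w)/((2*F)) = -8 + (F + w)*(1/(2*F)) = -8 + (F + w)/(2*F))
y(k) = -2 + k² (y(k) = k² - 2 = -2 + k²)
Q = -826 (Q = (8*14)*((½)*(1 - 15*4)/4) = 112*((½)*(¼)*(1 - 60)) = 112*((½)*(¼)*(-59)) = 112*(-59/8) = -826)
y(-6)*Q = (-2 + (-6)²)*(-826) = (-2 + 36)*(-826) = 34*(-826) = -28084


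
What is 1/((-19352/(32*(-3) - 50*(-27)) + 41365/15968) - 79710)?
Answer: -10011936/798179989073 ≈ -1.2543e-5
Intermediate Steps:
1/((-19352/(32*(-3) - 50*(-27)) + 41365/15968) - 79710) = 1/((-19352/(-96 + 1350) + 41365*(1/15968)) - 79710) = 1/((-19352/1254 + 41365/15968) - 79710) = 1/((-19352*1/1254 + 41365/15968) - 79710) = 1/((-9676/627 + 41365/15968) - 79710) = 1/(-128570513/10011936 - 79710) = 1/(-798179989073/10011936) = -10011936/798179989073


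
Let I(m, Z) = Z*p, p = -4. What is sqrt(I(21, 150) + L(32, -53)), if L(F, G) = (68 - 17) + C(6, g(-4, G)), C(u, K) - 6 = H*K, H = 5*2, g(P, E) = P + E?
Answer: I*sqrt(1113) ≈ 33.362*I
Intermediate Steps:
g(P, E) = E + P
H = 10
I(m, Z) = -4*Z (I(m, Z) = Z*(-4) = -4*Z)
C(u, K) = 6 + 10*K
L(F, G) = 17 + 10*G (L(F, G) = (68 - 17) + (6 + 10*(G - 4)) = 51 + (6 + 10*(-4 + G)) = 51 + (6 + (-40 + 10*G)) = 51 + (-34 + 10*G) = 17 + 10*G)
sqrt(I(21, 150) + L(32, -53)) = sqrt(-4*150 + (17 + 10*(-53))) = sqrt(-600 + (17 - 530)) = sqrt(-600 - 513) = sqrt(-1113) = I*sqrt(1113)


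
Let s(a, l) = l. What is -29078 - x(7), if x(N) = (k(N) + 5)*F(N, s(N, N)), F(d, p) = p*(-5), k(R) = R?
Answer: -28658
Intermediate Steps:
F(d, p) = -5*p
x(N) = -5*N*(5 + N) (x(N) = (N + 5)*(-5*N) = (5 + N)*(-5*N) = -5*N*(5 + N))
-29078 - x(7) = -29078 - (-5)*7*(5 + 7) = -29078 - (-5)*7*12 = -29078 - 1*(-420) = -29078 + 420 = -28658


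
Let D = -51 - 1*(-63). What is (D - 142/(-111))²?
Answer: 2172676/12321 ≈ 176.34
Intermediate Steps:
D = 12 (D = -51 + 63 = 12)
(D - 142/(-111))² = (12 - 142/(-111))² = (12 - 142*(-1/111))² = (12 + 142/111)² = (1474/111)² = 2172676/12321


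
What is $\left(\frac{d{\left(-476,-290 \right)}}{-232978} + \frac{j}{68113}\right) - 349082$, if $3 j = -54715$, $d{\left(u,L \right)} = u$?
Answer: $- \frac{8309290965295175}{23803245771} \approx -3.4908 \cdot 10^{5}$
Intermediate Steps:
$j = - \frac{54715}{3}$ ($j = \frac{1}{3} \left(-54715\right) = - \frac{54715}{3} \approx -18238.0$)
$\left(\frac{d{\left(-476,-290 \right)}}{-232978} + \frac{j}{68113}\right) - 349082 = \left(- \frac{476}{-232978} - \frac{54715}{3 \cdot 68113}\right) - 349082 = \left(\left(-476\right) \left(- \frac{1}{232978}\right) - \frac{54715}{204339}\right) - 349082 = \left(\frac{238}{116489} - \frac{54715}{204339}\right) - 349082 = - \frac{6325062953}{23803245771} - 349082 = - \frac{8309290965295175}{23803245771}$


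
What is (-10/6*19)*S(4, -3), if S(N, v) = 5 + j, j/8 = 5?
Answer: -1425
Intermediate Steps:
j = 40 (j = 8*5 = 40)
S(N, v) = 45 (S(N, v) = 5 + 40 = 45)
(-10/6*19)*S(4, -3) = (-10/6*19)*45 = (-10*1/6*19)*45 = -5/3*19*45 = -95/3*45 = -1425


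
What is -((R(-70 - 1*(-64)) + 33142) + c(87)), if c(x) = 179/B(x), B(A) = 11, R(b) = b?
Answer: -364675/11 ≈ -33152.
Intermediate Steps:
c(x) = 179/11
-((R(-70 - 1*(-64)) + 33142) + c(87)) = -(((-70 - 1*(-64)) + 33142) + 179/11) = -(((-70 + 64) + 33142) + 179/11) = -((-6 + 33142) + 179/11) = -(33136 + 179/11) = -1*364675/11 = -364675/11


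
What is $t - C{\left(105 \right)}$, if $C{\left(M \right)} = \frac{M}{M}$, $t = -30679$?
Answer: $-30680$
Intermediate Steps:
$C{\left(M \right)} = 1$
$t - C{\left(105 \right)} = -30679 - 1 = -30680$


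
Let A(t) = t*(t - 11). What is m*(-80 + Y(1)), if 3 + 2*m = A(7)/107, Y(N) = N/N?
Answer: 27571/214 ≈ 128.84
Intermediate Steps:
A(t) = t*(-11 + t)
Y(N) = 1
m = -349/214 (m = -3/2 + ((7*(-11 + 7))/107)/2 = -3/2 + ((7*(-4))*(1/107))/2 = -3/2 + (-28*1/107)/2 = -3/2 + (1/2)*(-28/107) = -3/2 - 14/107 = -349/214 ≈ -1.6308)
m*(-80 + Y(1)) = -349*(-80 + 1)/214 = -349/214*(-79) = 27571/214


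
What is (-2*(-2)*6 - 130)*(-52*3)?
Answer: 16536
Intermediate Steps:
(-2*(-2)*6 - 130)*(-52*3) = (4*6 - 130)*(-156) = (24 - 130)*(-156) = -106*(-156) = 16536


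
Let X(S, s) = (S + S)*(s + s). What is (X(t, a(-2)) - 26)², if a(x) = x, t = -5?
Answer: 196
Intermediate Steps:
X(S, s) = 4*S*s (X(S, s) = (2*S)*(2*s) = 4*S*s)
(X(t, a(-2)) - 26)² = (4*(-5)*(-2) - 26)² = (40 - 26)² = 14² = 196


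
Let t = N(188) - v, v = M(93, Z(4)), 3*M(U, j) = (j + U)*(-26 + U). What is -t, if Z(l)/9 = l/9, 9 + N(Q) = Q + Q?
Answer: 5398/3 ≈ 1799.3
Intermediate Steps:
N(Q) = -9 + 2*Q (N(Q) = -9 + (Q + Q) = -9 + 2*Q)
Z(l) = l (Z(l) = 9*(l/9) = l)
M(U, j) = (-26 + U)*(U + j)/3 (M(U, j) = ((j + U)*(-26 + U))/3 = ((U + j)*(-26 + U))/3 = ((-26 + U)*(U + j))/3 = (-26 + U)*(U + j)/3)
v = 6499/3 (v = -26/3*93 - 26/3*4 + (⅓)*93² + (⅓)*93*4 = -806 - 104/3 + (⅓)*8649 + 124 = -806 - 104/3 + 2883 + 124 = 6499/3 ≈ 2166.3)
t = -5398/3 (t = (-9 + 2*188) - 1*6499/3 = (-9 + 376) - 6499/3 = 367 - 6499/3 = -5398/3 ≈ -1799.3)
-t = -1*(-5398/3) = 5398/3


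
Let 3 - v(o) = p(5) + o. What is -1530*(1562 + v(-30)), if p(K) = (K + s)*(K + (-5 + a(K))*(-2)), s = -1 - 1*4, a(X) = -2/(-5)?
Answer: -2440350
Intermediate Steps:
a(X) = ⅖ (a(X) = -2*(-⅕) = ⅖)
s = -5 (s = -1 - 4 = -5)
p(K) = (-5 + K)*(46/5 + K) (p(K) = (K - 5)*(K + (-5 + ⅖)*(-2)) = (-5 + K)*(K - 23/5*(-2)) = (-5 + K)*(K + 46/5) = (-5 + K)*(46/5 + K))
v(o) = 3 - o (v(o) = 3 - ((-46 + 5² + (21/5)*5) + o) = 3 - ((-46 + 25 + 21) + o) = 3 - (0 + o) = 3 - o)
-1530*(1562 + v(-30)) = -1530*(1562 + (3 - 1*(-30))) = -1530*(1562 + (3 + 30)) = -1530*(1562 + 33) = -1530*1595 = -2440350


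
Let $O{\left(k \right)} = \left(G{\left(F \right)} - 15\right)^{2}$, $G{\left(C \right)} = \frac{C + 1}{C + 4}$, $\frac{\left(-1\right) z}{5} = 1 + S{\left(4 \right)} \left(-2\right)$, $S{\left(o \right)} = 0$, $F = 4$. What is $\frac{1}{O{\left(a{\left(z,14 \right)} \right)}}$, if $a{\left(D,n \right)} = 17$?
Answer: $\frac{64}{13225} \approx 0.0048393$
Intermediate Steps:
$z = -5$ ($z = - 5 \left(1 + 0 \left(-2\right)\right) = - 5 \left(1 + 0\right) = \left(-5\right) 1 = -5$)
$G{\left(C \right)} = \frac{1 + C}{4 + C}$
$O{\left(k \right)} = \frac{13225}{64}$ ($O{\left(k \right)} = \left(\frac{1 + 4}{4 + 4} - 15\right)^{2} = \left(\frac{1}{8} \cdot 5 - 15\right)^{2} = \left(\frac{5}{8} - 15\right)^{2} = \left(- \frac{115}{8}\right)^{2} = \frac{13225}{64}$)
$\frac{1}{O{\left(a{\left(z,14 \right)} \right)}} = \frac{1}{\frac{13225}{64}} = \frac{64}{13225}$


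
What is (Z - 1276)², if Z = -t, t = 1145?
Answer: 5861241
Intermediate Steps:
Z = -1145 (Z = -1*1145 = -1145)
(Z - 1276)² = (-1145 - 1276)² = (-2421)² = 5861241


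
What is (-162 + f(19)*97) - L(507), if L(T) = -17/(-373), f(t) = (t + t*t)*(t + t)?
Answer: 522393197/373 ≈ 1.4005e+6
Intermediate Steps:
f(t) = 2*t*(t + t²) (f(t) = (t + t²)*(2*t) = 2*t*(t + t²))
L(T) = 17/373 (L(T) = -17*(-1/373) = 17/373)
(-162 + f(19)*97) - L(507) = (-162 + (2*19²*(1 + 19))*97) - 1*17/373 = (-162 + (2*361*20)*97) - 17/373 = (-162 + 14440*97) - 17/373 = (-162 + 1400680) - 17/373 = 1400518 - 17/373 = 522393197/373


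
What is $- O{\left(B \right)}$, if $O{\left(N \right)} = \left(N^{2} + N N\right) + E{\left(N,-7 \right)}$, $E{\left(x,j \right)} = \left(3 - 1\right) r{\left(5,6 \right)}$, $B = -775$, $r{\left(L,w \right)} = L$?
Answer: $-1201260$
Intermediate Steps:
$E{\left(x,j \right)} = 10$ ($E{\left(x,j \right)} = \left(3 - 1\right) 5 = 2 \cdot 5 = 10$)
$O{\left(N \right)} = 10 + 2 N^{2}$ ($O{\left(N \right)} = \left(N^{2} + N N\right) + 10 = \left(N^{2} + N^{2}\right) + 10 = 2 N^{2} + 10 = 10 + 2 N^{2}$)
$- O{\left(B \right)} = - (10 + 2 \left(-775\right)^{2}) = - (10 + 2 \cdot 600625) = - (10 + 1201250) = \left(-1\right) 1201260 = -1201260$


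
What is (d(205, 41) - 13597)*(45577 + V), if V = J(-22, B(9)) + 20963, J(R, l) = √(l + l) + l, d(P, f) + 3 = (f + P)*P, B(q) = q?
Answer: 2450999670 + 110490*√2 ≈ 2.4512e+9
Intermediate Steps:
d(P, f) = -3 + P*(P + f) (d(P, f) = -3 + (f + P)*P = -3 + (P + f)*P = -3 + P*(P + f))
J(R, l) = l + √2*√l (J(R, l) = √(2*l) + l = √2*√l + l = l + √2*√l)
V = 20972 + 3*√2 (V = (9 + √2*√9) + 20963 = (9 + √2*3) + 20963 = (9 + 3*√2) + 20963 = 20972 + 3*√2 ≈ 20976.)
(d(205, 41) - 13597)*(45577 + V) = ((-3 + 205² + 205*41) - 13597)*(45577 + (20972 + 3*√2)) = ((-3 + 42025 + 8405) - 13597)*(66549 + 3*√2) = (50427 - 13597)*(66549 + 3*√2) = 36830*(66549 + 3*√2) = 2450999670 + 110490*√2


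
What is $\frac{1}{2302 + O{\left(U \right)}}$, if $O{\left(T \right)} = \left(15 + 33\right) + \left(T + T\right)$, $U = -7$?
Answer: $\frac{1}{2336} \approx 0.00042808$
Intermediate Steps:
$O{\left(T \right)} = 48 + 2 T$
$\frac{1}{2302 + O{\left(U \right)}} = \frac{1}{2302 + \left(48 + 2 \left(-7\right)\right)} = \frac{1}{2302 + \left(48 - 14\right)} = \frac{1}{2302 + 34} = \frac{1}{2336}$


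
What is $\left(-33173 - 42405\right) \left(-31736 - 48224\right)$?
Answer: $6043216880$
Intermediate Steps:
$\left(-33173 - 42405\right) \left(-31736 - 48224\right) = \left(-75578\right) \left(-79960\right) = 6043216880$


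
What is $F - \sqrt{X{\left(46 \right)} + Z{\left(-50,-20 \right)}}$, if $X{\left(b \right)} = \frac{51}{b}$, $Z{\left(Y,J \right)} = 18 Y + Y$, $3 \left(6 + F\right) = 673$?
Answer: $\frac{655}{3} - \frac{i \sqrt{2007854}}{46} \approx 218.33 - 30.804 i$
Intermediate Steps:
$F = \frac{655}{3}$ ($F = -6 + \frac{1}{3} \cdot 673 = -6 + \frac{673}{3} = \frac{655}{3} \approx 218.33$)
$Z{\left(Y,J \right)} = 19 Y$
$F - \sqrt{X{\left(46 \right)} + Z{\left(-50,-20 \right)}} = \frac{655}{3} - \sqrt{\frac{51}{46} + 19 \left(-50\right)} = \frac{655}{3} - \sqrt{51 \cdot \frac{1}{46} - 950} = \frac{655}{3} - \sqrt{\frac{51}{46} - 950} = \frac{655}{3} - \sqrt{- \frac{43649}{46}} = \frac{655}{3} - \frac{i \sqrt{2007854}}{46}$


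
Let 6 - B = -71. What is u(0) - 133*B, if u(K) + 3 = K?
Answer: -10244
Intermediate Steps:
B = 77 (B = 6 - 1*(-71) = 6 + 71 = 77)
u(K) = -3 + K
u(0) - 133*B = (-3 + 0) - 133*77 = -3 - 10241 = -10244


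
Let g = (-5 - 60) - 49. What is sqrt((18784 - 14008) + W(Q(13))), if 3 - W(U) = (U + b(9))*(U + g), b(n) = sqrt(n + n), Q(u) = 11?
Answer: sqrt(5912 + 309*sqrt(2)) ≈ 79.681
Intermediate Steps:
b(n) = sqrt(2)*sqrt(n) (b(n) = sqrt(2*n) = sqrt(2)*sqrt(n))
g = -114 (g = -65 - 49 = -114)
W(U) = 3 - (-114 + U)*(U + 3*sqrt(2)) (W(U) = 3 - (U + sqrt(2)*sqrt(9))*(U - 114) = 3 - (U + sqrt(2)*3)*(-114 + U) = 3 - (U + 3*sqrt(2))*(-114 + U) = 3 - (-114 + U)*(U + 3*sqrt(2)))
sqrt((18784 - 14008) + W(Q(13))) = sqrt((18784 - 14008) + (3 - 1*11**2 + 114*11 + 342*sqrt(2) - 3*11*sqrt(2))) = sqrt(4776 + (3 - 1*121 + 1254 + 342*sqrt(2) - 33*sqrt(2))) = sqrt(4776 + (3 - 121 + 1254 + 342*sqrt(2) - 33*sqrt(2))) = sqrt(4776 + (1136 + 309*sqrt(2))) = sqrt(5912 + 309*sqrt(2))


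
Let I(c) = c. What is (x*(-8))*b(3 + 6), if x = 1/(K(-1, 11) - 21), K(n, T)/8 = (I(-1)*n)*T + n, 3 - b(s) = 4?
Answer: 8/59 ≈ 0.13559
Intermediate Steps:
b(s) = -1 (b(s) = 3 - 1*4 = 3 - 4 = -1)
K(n, T) = 8*n - 8*T*n (K(n, T) = 8*((-n)*T + n) = 8*(-T*n + n) = 8*(n - T*n) = 8*n - 8*T*n)
x = 1/59 (x = 1/(8*(-1)*(1 - 1*11) - 21) = 1/(8*(-1)*(1 - 11) - 21) = 1/(8*(-1)*(-10) - 21) = 1/(80 - 21) = 1/59 ≈ 0.016949)
(x*(-8))*b(3 + 6) = ((1/59)*(-8))*(-1) = -8/59*(-1) = 8/59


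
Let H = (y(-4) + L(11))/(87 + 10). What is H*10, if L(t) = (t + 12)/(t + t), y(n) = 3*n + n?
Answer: -1645/1067 ≈ -1.5417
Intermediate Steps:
y(n) = 4*n
L(t) = (12 + t)/(2*t) (L(t) = (12 + t)/((2*t)) = (12 + t)*(1/(2*t)) = (12 + t)/(2*t))
H = -329/2134 (H = (4*(-4) + (1/2)*(12 + 11)/11)/(87 + 10) = (-16 + (1/2)*(1/11)*23)/97 = (-16 + 23/22)*(1/97) = -329/22*1/97 = -329/2134 ≈ -0.15417)
H*10 = -329/2134*10 = -1645/1067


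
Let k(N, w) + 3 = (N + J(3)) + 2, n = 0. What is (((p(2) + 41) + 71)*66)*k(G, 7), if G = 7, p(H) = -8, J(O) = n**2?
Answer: 41184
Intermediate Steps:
J(O) = 0 (J(O) = 0**2 = 0)
k(N, w) = -1 + N (k(N, w) = -3 + ((N + 0) + 2) = -3 + (N + 2) = -3 + (2 + N) = -1 + N)
(((p(2) + 41) + 71)*66)*k(G, 7) = (((-8 + 41) + 71)*66)*(-1 + 7) = ((33 + 71)*66)*6 = (104*66)*6 = 6864*6 = 41184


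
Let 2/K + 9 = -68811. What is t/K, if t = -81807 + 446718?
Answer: -12556587510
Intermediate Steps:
t = 364911
K = -1/34410 (K = 2/(-9 - 68811) = 2/(-68820) = 2*(-1/68820) = -1/34410 ≈ -2.9061e-5)
t/K = 364911/(-1/34410) = 364911*(-34410) = -12556587510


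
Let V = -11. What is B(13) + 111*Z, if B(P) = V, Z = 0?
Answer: -11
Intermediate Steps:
B(P) = -11
B(13) + 111*Z = -11 + 111*0 = -11 + 0 = -11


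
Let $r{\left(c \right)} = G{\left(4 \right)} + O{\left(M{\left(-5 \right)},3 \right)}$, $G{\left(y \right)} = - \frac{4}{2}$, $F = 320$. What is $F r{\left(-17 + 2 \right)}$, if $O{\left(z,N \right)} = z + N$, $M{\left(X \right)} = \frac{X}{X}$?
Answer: $640$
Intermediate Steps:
$M{\left(X \right)} = 1$
$G{\left(y \right)} = -2$ ($G{\left(y \right)} = \left(-4\right) \frac{1}{2} = -2$)
$O{\left(z,N \right)} = N + z$
$r{\left(c \right)} = 2$ ($r{\left(c \right)} = -2 + \left(3 + 1\right) = -2 + 4 = 2$)
$F r{\left(-17 + 2 \right)} = 320 \cdot 2 = 640$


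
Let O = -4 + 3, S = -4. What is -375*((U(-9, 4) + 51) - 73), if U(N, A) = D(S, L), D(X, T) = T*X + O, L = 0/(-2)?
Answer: 8625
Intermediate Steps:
L = 0 (L = 0*(-1/2) = 0)
O = -1
D(X, T) = -1 + T*X (D(X, T) = T*X - 1 = -1 + T*X)
U(N, A) = -1 (U(N, A) = -1 + 0*(-4) = -1 + 0 = -1)
-375*((U(-9, 4) + 51) - 73) = -375*((-1 + 51) - 73) = -375*(50 - 73) = -375*(-23) = 8625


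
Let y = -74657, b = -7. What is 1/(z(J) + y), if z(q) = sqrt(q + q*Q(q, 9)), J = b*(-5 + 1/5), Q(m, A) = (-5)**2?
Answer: -373285/27868333877 - 4*sqrt(1365)/27868333877 ≈ -1.3400e-5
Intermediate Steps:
Q(m, A) = 25
J = 168/5 (J = -7*(-5 + 1/5) = -7*(-24/5) = 168/5 ≈ 33.600)
z(q) = sqrt(26)*sqrt(q) (z(q) = sqrt(q + q*25) = sqrt(q + 25*q) = sqrt(26*q) = sqrt(26)*sqrt(q))
1/(z(J) + y) = 1/(sqrt(26)*sqrt(168/5) - 74657) = 1/(sqrt(26)*(2*sqrt(210)/5) - 74657) = 1/(4*sqrt(1365)/5 - 74657) = 1/(-74657 + 4*sqrt(1365)/5)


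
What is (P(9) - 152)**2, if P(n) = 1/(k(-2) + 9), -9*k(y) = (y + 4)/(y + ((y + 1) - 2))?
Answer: 3821588761/165649 ≈ 23070.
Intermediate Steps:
k(y) = -(4 + y)/(9*(-1 + 2*y)) (k(y) = -(y + 4)/(9*(y + ((y + 1) - 2))) = -(4 + y)/(9*(y + ((1 + y) - 2))) = -(4 + y)/(9*(y + (-1 + y))) = -(4 + y)/(9*(-1 + 2*y)))
P(n) = 45/407 (P(n) = 1/((-4 - 1*(-2))/(9*(-1 + 2*(-2))) + 9) = 1/((-4 + 2)/(9*(-1 - 4)) + 9) = 1/((1/9)*(-2)/(-5) + 9) = 1/((1/9)*(-1/5)*(-2) + 9) = 1/(2/45 + 9) = 1/(407/45) = 45/407)
(P(9) - 152)**2 = (45/407 - 152)**2 = (-61819/407)**2 = 3821588761/165649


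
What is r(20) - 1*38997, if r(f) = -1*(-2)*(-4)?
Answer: -39005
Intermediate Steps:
r(f) = -8 (r(f) = 2*(-4) = -8)
r(20) - 1*38997 = -8 - 1*38997 = -8 - 38997 = -39005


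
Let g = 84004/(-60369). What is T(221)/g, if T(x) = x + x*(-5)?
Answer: 13341549/21001 ≈ 635.28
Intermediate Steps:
T(x) = -4*x (T(x) = x - 5*x = -4*x)
g = -84004/60369 (g = 84004*(-1/60369) = -84004/60369 ≈ -1.3915)
T(221)/g = (-4*221)/(-84004/60369) = -884*(-60369/84004) = 13341549/21001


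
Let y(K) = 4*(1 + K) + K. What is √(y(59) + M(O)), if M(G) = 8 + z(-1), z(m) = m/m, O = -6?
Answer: 2*√77 ≈ 17.550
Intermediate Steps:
z(m) = 1
M(G) = 9 (M(G) = 8 + 1 = 9)
y(K) = 4 + 5*K (y(K) = (4 + 4*K) + K = 4 + 5*K)
√(y(59) + M(O)) = √((4 + 5*59) + 9) = √((4 + 295) + 9) = √(299 + 9) = √308 = 2*√77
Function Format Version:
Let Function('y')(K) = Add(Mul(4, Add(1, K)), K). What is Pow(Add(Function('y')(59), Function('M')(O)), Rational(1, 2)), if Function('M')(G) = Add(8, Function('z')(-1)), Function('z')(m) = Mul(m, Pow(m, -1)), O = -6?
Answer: Mul(2, Pow(77, Rational(1, 2))) ≈ 17.550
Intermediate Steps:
Function('z')(m) = 1
Function('M')(G) = 9 (Function('M')(G) = Add(8, 1) = 9)
Function('y')(K) = Add(4, Mul(5, K)) (Function('y')(K) = Add(Add(4, Mul(4, K)), K) = Add(4, Mul(5, K)))
Pow(Add(Function('y')(59), Function('M')(O)), Rational(1, 2)) = Pow(Add(Add(4, Mul(5, 59)), 9), Rational(1, 2)) = Pow(Add(Add(4, 295), 9), Rational(1, 2)) = Pow(Add(299, 9), Rational(1, 2)) = Pow(308, Rational(1, 2)) = Mul(2, Pow(77, Rational(1, 2)))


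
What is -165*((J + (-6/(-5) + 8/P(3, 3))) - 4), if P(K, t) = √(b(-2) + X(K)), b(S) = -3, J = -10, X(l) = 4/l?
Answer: 2112 + 264*I*√15 ≈ 2112.0 + 1022.5*I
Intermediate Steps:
P(K, t) = √(-3 + 4/K)
-165*((J + (-6/(-5) + 8/P(3, 3))) - 4) = -165*((-10 + (-6/(-5) + 8/(√(-3 + 4/3)))) - 4) = -165*((-10 + (-6*(-⅕) + 8/(√(-3 + 4*(⅓))))) - 4) = -165*((-10 + (6/5 + 8/(√(-3 + 4/3)))) - 4) = -165*((-10 + (6/5 + 8/(√(-5/3)))) - 4) = -165*((-10 + (6/5 + 8/((I*√15/3)))) - 4) = -165*((-10 + (6/5 + 8*(-I*√15/5))) - 4) = -165*((-10 + (6/5 - 8*I*√15/5)) - 4) = -165*((-44/5 - 8*I*√15/5) - 4) = -165*(-64/5 - 8*I*√15/5) = 2112 + 264*I*√15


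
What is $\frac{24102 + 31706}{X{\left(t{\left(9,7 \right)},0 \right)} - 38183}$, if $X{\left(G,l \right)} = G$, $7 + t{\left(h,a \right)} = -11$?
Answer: $- \frac{55808}{38201} \approx -1.4609$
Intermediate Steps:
$t{\left(h,a \right)} = -18$ ($t{\left(h,a \right)} = -7 - 11 = -18$)
$\frac{24102 + 31706}{X{\left(t{\left(9,7 \right)},0 \right)} - 38183} = \frac{24102 + 31706}{-18 - 38183} = \frac{55808}{-38201} = 55808 \left(- \frac{1}{38201}\right) = - \frac{55808}{38201}$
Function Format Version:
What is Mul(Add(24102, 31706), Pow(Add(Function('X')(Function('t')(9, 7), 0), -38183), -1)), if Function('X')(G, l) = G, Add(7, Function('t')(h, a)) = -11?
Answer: Rational(-55808, 38201) ≈ -1.4609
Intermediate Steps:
Function('t')(h, a) = -18 (Function('t')(h, a) = Add(-7, -11) = -18)
Mul(Add(24102, 31706), Pow(Add(Function('X')(Function('t')(9, 7), 0), -38183), -1)) = Mul(Add(24102, 31706), Pow(Add(-18, -38183), -1)) = Mul(55808, Pow(-38201, -1)) = Mul(55808, Rational(-1, 38201)) = Rational(-55808, 38201)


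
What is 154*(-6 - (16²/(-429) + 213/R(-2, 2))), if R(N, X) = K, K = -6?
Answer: 180761/39 ≈ 4634.9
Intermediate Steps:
R(N, X) = -6
154*(-6 - (16²/(-429) + 213/R(-2, 2))) = 154*(-6 - (16²/(-429) + 213/(-6))) = 154*(-6 - (256*(-1/429) + 213*(-⅙))) = 154*(-6 - (-256/429 - 71/2)) = 154*(-6 - 1*(-30971/858)) = 154*(-6 + 30971/858) = 154*(25823/858) = 180761/39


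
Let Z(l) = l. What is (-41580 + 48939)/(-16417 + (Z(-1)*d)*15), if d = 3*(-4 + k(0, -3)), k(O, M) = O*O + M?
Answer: -7359/16102 ≈ -0.45702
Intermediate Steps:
k(O, M) = M + O² (k(O, M) = O² + M = M + O²)
d = -21 (d = 3*(-4 + (-3 + 0²)) = 3*(-4 + (-3 + 0)) = 3*(-4 - 3) = 3*(-7) = -21)
(-41580 + 48939)/(-16417 + (Z(-1)*d)*15) = (-41580 + 48939)/(-16417 - 1*(-21)*15) = 7359/(-16417 + 21*15) = 7359/(-16417 + 315) = 7359/(-16102) = 7359*(-1/16102) = -7359/16102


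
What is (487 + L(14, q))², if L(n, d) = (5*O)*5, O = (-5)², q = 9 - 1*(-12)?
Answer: 1236544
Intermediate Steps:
q = 21 (q = 9 + 12 = 21)
O = 25
L(n, d) = 625 (L(n, d) = (5*25)*5 = 125*5 = 625)
(487 + L(14, q))² = (487 + 625)² = 1112² = 1236544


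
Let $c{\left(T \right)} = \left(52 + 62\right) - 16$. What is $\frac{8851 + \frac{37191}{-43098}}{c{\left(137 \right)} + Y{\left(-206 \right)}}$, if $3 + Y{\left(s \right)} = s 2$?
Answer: $- \frac{11558279}{414002} \approx -27.918$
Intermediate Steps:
$Y{\left(s \right)} = -3 + 2 s$ ($Y{\left(s \right)} = -3 + s 2 = -3 + 2 s$)
$c{\left(T \right)} = 98$ ($c{\left(T \right)} = 114 - 16 = 98$)
$\frac{8851 + \frac{37191}{-43098}}{c{\left(137 \right)} + Y{\left(-206 \right)}} = \frac{8851 + \frac{37191}{-43098}}{98 + \left(-3 + 2 \left(-206\right)\right)} = \frac{8851 + 37191 \left(- \frac{1}{43098}\right)}{98 - 415} = \frac{8851 - \frac{1127}{1306}}{98 - 415} = \frac{11558279}{1306 \left(-317\right)} = \frac{11558279}{1306} \left(- \frac{1}{317}\right) = - \frac{11558279}{414002}$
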